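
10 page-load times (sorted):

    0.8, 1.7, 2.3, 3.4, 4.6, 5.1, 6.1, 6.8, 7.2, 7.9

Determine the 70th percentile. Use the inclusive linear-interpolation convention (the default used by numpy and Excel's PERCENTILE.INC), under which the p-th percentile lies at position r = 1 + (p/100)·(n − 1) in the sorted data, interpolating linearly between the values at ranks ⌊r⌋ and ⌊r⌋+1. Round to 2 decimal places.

6.31

n = 10.
r = 1 + (70/100)·(10 − 1) = 1 + 6.3 = 7.3.
Rank 7 is 6.1 and rank 8 is 6.8.
Interpolate: 6.1 + 0.3·(6.8 − 6.1) = 6.1 + 0.3·0.7 = 6.31.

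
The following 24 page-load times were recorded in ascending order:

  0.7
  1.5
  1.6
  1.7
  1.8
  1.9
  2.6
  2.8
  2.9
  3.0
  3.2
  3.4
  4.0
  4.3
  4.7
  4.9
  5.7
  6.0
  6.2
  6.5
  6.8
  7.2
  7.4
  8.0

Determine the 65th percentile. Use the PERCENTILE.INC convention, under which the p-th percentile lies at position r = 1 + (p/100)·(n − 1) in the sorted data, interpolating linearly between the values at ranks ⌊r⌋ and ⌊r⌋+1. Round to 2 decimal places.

4.89

n = 24.
r = 1 + (65/100)·(24 − 1) = 1 + 14.95 = 15.95.
Rank 15 is 4.7 and rank 16 is 4.9.
Interpolate: 4.7 + 0.95·(4.9 − 4.7) = 4.7 + 0.95·0.2 = 4.89.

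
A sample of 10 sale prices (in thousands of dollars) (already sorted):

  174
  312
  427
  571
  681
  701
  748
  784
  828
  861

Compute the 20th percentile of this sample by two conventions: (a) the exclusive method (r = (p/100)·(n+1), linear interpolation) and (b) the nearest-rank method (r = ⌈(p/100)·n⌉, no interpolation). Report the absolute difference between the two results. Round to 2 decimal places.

23.00

n = 10.
(a) r = 2.2; between ranks 2 (312) and 3 (427): 335.
(b) the nearest-rank method: rank 2 → 312.
|335 − 312| = 23.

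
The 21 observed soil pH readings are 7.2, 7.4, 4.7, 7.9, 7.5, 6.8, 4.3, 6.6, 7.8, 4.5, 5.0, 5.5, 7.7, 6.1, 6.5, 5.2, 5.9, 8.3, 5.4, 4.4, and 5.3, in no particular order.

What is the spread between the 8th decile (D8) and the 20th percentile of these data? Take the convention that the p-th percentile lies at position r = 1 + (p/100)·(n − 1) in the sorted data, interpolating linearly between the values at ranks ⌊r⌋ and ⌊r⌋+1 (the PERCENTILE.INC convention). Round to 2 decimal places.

Sorted: 4.3, 4.4, 4.5, 4.7, 5.0, 5.2, 5.3, 5.4, 5.5, 5.9, 6.1, 6.5, 6.6, 6.8, 7.2, 7.4, 7.5, 7.7, 7.8, 7.9, 8.3.
n = 21.
P20: r = 5 (integer) → 5.
P80: r = 17 (integer) → 7.5.
Difference: 7.5 − 5 = 2.5.

2.50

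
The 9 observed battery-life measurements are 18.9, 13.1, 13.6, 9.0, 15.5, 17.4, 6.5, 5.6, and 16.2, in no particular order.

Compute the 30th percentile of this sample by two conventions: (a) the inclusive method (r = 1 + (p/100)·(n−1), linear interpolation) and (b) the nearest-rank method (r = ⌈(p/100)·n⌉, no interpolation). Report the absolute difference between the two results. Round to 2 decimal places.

1.64

Sorted: 5.6, 6.5, 9.0, 13.1, 13.6, 15.5, 16.2, 17.4, 18.9.
n = 9.
(a) r = 3.4; between ranks 3 (9.0) and 4 (13.1): 10.64.
(b) the nearest-rank method: rank 3 → 9.
|10.64 − 9| = 1.64.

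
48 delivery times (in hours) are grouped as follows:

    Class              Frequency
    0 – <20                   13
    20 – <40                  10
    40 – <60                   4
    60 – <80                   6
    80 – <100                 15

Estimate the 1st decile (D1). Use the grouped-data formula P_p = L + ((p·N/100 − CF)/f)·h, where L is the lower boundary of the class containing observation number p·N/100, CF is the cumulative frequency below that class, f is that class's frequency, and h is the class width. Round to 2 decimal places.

N = 48; target position k = 10/100 · 48 = 4.8.
Cumulative frequencies: 13, 23, 27, 33, 48.
Observation 4.8 falls in the class 0 – <20.
L = 0, CF = 0, f = 13, h = 20.
P10 = 0 + ((4.8 − 0)/13)·20 = 0 + 7.38462 = 7.38462.

7.38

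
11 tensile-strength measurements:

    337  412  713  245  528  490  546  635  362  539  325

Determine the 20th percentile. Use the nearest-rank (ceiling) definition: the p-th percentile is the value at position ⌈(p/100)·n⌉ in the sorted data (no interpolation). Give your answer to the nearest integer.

Sorted: 245, 325, 337, 362, 412, 490, 528, 539, 546, 635, 713.
n = 11.
Position = ⌈20/100 · 11⌉ = ⌈2.2⌉ = 3.
The value at rank 3 is 337.

337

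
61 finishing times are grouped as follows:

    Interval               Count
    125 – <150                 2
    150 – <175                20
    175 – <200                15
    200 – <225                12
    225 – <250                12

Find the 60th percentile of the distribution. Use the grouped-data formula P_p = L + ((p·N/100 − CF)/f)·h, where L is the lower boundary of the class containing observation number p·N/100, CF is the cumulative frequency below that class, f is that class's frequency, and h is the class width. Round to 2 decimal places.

199.33

N = 61; target position k = 60/100 · 61 = 36.6.
Cumulative frequencies: 2, 22, 37, 49, 61.
Observation 36.6 falls in the class 175 – <200.
L = 175, CF = 22, f = 15, h = 25.
P60 = 175 + ((36.6 − 22)/15)·25 = 175 + 24.3333 = 199.333.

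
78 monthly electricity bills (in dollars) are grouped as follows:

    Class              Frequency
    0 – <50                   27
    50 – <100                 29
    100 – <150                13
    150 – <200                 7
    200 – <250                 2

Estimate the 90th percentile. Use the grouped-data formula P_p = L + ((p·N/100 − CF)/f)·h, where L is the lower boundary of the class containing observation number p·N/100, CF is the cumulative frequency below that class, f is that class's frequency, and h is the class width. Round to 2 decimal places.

158.57

N = 78; target position k = 90/100 · 78 = 70.2.
Cumulative frequencies: 27, 56, 69, 76, 78.
Observation 70.2 falls in the class 150 – <200.
L = 150, CF = 69, f = 7, h = 50.
P90 = 150 + ((70.2 − 69)/7)·50 = 150 + 8.57143 = 158.571.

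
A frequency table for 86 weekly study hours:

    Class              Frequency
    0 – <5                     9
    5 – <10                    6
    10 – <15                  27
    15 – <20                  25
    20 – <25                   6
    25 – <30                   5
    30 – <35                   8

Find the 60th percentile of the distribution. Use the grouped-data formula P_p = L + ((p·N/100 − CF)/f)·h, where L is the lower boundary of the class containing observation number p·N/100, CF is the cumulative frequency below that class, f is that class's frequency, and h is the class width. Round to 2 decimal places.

N = 86; target position k = 60/100 · 86 = 51.6.
Cumulative frequencies: 9, 15, 42, 67, 73, 78, 86.
Observation 51.6 falls in the class 15 – <20.
L = 15, CF = 42, f = 25, h = 5.
P60 = 15 + ((51.6 − 42)/25)·5 = 15 + 1.92 = 16.92.

16.92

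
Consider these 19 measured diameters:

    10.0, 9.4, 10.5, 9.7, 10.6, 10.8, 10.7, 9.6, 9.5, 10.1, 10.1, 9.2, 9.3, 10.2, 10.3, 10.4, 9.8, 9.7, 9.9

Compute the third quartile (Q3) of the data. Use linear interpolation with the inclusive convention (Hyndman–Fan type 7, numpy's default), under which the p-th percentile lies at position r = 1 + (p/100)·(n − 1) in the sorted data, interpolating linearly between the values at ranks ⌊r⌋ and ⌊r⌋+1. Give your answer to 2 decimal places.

Sorted: 9.2, 9.3, 9.4, 9.5, 9.6, 9.7, 9.7, 9.8, 9.9, 10.0, 10.1, 10.1, 10.2, 10.3, 10.4, 10.5, 10.6, 10.7, 10.8.
n = 19.
r = 1 + (75/100)·(19 − 1) = 1 + 13.5 = 14.5.
Rank 14 is 10.3 and rank 15 is 10.4.
Interpolate: 10.3 + 0.5·(10.4 − 10.3) = 10.3 + 0.5·0.1 = 10.35.

10.35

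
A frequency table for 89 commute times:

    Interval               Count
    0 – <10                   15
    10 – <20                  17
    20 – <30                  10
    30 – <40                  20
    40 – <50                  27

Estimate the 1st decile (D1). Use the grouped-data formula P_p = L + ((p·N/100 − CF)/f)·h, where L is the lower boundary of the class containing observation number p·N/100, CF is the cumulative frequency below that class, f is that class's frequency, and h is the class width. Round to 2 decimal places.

5.93

N = 89; target position k = 10/100 · 89 = 8.9.
Cumulative frequencies: 15, 32, 42, 62, 89.
Observation 8.9 falls in the class 0 – <10.
L = 0, CF = 0, f = 15, h = 10.
P10 = 0 + ((8.9 − 0)/15)·10 = 0 + 5.93333 = 5.93333.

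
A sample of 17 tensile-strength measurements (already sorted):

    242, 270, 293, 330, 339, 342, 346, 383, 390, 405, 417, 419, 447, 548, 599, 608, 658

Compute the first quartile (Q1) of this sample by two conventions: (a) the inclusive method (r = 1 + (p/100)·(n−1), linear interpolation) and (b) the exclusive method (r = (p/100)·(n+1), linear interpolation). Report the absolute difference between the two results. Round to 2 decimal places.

4.50

n = 17.
(a) r = 5 → value at rank 5 = 339.
(b) r = 4.5; between ranks 4 (330) and 5 (339): 334.5.
|339 − 334.5| = 4.5.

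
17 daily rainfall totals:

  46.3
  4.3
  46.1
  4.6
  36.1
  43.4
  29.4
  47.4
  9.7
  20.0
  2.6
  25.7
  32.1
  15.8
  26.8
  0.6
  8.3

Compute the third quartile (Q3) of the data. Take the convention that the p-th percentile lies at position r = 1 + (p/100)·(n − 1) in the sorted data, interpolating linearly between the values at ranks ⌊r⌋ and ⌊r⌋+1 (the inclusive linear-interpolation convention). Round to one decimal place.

Sorted: 0.6, 2.6, 4.3, 4.6, 8.3, 9.7, 15.8, 20.0, 25.7, 26.8, 29.4, 32.1, 36.1, 43.4, 46.1, 46.3, 47.4.
n = 17.
r = 1 + (75/100)·(17 − 1) = 1 + 12 = 13.
r is an integer, so P75 is the value at rank 13: 36.1.

36.1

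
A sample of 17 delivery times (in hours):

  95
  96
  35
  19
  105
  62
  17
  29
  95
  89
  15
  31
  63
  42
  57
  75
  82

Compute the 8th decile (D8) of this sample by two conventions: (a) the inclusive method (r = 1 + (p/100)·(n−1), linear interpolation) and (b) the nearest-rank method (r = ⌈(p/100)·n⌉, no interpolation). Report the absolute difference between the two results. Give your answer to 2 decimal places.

Sorted: 15, 17, 19, 29, 31, 35, 42, 57, 62, 63, 75, 82, 89, 95, 95, 96, 105.
n = 17.
(a) r = 13.8; between ranks 13 (89) and 14 (95): 93.8.
(b) the nearest-rank method: rank 14 → 95.
|93.8 − 95| = 1.2.

1.20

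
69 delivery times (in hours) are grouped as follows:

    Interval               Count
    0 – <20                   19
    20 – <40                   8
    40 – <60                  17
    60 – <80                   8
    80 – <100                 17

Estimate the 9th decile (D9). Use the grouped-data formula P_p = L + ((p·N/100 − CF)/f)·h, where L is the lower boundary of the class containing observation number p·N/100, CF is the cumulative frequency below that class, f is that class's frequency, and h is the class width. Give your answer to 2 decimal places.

N = 69; target position k = 90/100 · 69 = 62.1.
Cumulative frequencies: 19, 27, 44, 52, 69.
Observation 62.1 falls in the class 80 – <100.
L = 80, CF = 52, f = 17, h = 20.
P90 = 80 + ((62.1 − 52)/17)·20 = 80 + 11.8824 = 91.8824.

91.88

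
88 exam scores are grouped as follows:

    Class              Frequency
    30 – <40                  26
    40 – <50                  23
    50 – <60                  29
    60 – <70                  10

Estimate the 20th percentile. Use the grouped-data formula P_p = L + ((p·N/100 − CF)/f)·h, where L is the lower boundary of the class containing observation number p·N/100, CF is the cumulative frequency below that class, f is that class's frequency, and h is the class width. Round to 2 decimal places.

36.77

N = 88; target position k = 20/100 · 88 = 17.6.
Cumulative frequencies: 26, 49, 78, 88.
Observation 17.6 falls in the class 30 – <40.
L = 30, CF = 0, f = 26, h = 10.
P20 = 30 + ((17.6 − 0)/26)·10 = 30 + 6.76923 = 36.7692.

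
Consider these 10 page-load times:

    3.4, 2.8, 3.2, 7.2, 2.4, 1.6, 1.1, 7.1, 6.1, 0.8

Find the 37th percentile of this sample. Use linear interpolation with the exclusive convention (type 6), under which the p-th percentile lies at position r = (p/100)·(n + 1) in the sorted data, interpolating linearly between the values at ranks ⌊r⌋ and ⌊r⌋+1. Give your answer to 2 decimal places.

2.43

Sorted: 0.8, 1.1, 1.6, 2.4, 2.8, 3.2, 3.4, 6.1, 7.1, 7.2.
n = 10.
r = (37/100)·(10 + 1) = 4.07.
Rank 4 is 2.4 and rank 5 is 2.8.
Interpolate: 2.4 + 0.07·(2.8 − 2.4) = 2.4 + 0.07·0.4 = 2.428.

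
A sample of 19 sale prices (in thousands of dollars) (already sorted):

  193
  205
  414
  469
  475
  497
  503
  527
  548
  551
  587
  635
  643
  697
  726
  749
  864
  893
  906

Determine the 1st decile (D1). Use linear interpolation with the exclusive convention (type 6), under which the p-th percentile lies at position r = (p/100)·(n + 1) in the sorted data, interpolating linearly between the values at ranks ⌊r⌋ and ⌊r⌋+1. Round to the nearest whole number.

205

n = 19.
r = (10/100)·(19 + 1) = 2.
r is an integer, so P10 is the value at rank 2: 205.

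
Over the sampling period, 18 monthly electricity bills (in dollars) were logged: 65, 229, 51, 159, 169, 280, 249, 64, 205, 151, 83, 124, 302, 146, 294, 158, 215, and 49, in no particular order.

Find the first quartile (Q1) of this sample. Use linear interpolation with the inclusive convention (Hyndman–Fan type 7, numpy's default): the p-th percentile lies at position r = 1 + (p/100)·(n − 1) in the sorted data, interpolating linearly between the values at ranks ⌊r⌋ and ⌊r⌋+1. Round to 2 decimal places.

93.25

Sorted: 49, 51, 64, 65, 83, 124, 146, 151, 158, 159, 169, 205, 215, 229, 249, 280, 294, 302.
n = 18.
r = 1 + (25/100)·(18 − 1) = 1 + 4.25 = 5.25.
Rank 5 is 83 and rank 6 is 124.
Interpolate: 83 + 0.25·(124 − 83) = 83 + 0.25·41 = 93.25.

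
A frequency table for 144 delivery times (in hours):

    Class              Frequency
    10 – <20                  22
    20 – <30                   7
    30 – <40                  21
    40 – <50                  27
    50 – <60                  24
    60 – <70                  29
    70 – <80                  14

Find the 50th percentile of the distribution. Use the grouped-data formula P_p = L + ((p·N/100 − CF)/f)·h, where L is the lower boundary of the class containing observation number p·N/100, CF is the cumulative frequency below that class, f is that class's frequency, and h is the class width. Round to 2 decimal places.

N = 144; target position k = 50/100 · 144 = 72.
Cumulative frequencies: 22, 29, 50, 77, 101, 130, 144.
Observation 72 falls in the class 40 – <50.
L = 40, CF = 50, f = 27, h = 10.
P50 = 40 + ((72 − 50)/27)·10 = 40 + 8.14815 = 48.1481.

48.15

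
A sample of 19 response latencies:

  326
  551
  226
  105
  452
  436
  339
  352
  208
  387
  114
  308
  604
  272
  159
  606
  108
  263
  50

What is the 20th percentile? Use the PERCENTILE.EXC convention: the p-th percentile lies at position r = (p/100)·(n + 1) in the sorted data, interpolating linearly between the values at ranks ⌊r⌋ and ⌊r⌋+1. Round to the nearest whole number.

Sorted: 50, 105, 108, 114, 159, 208, 226, 263, 272, 308, 326, 339, 352, 387, 436, 452, 551, 604, 606.
n = 19.
r = (20/100)·(19 + 1) = 4.
r is an integer, so P20 is the value at rank 4: 114.

114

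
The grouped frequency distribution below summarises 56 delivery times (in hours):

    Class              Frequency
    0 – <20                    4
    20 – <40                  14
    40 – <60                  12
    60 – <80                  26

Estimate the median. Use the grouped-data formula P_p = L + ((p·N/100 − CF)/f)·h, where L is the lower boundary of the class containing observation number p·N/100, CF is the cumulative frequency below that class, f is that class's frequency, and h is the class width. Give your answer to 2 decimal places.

56.67

N = 56; target position k = 50/100 · 56 = 28.
Cumulative frequencies: 4, 18, 30, 56.
Observation 28 falls in the class 40 – <60.
L = 40, CF = 18, f = 12, h = 20.
P50 = 40 + ((28 − 18)/12)·20 = 40 + 16.6667 = 56.6667.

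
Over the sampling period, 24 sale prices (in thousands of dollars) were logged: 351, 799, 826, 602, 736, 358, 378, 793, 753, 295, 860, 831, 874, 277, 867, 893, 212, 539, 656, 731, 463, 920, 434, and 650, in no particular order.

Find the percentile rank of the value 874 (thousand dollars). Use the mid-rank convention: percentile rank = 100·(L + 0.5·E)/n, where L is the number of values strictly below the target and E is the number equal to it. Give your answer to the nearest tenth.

89.6

Sorted: 212, 277, 295, 351, 358, 378, 434, 463, 539, 602, 650, 656, 731, 736, 753, 793, 799, 826, 831, 860, 867, 874, 893, 920.
Count below 874: L = 21; count equal: E = 1; n = 24.
Percentile rank = 100·(21 + 0.5·1)/24 = 100·21.5/24 = 89.58.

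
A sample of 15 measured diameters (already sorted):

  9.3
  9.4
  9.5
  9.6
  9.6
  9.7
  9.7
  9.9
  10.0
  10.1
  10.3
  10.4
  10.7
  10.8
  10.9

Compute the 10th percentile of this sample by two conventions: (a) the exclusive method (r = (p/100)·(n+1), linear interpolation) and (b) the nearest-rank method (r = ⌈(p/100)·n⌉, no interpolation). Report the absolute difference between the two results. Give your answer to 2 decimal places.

0.04

n = 15.
(a) r = 1.6; between ranks 1 (9.3) and 2 (9.4): 9.36.
(b) the nearest-rank method: rank 2 → 9.4.
|9.36 − 9.4| = 0.04.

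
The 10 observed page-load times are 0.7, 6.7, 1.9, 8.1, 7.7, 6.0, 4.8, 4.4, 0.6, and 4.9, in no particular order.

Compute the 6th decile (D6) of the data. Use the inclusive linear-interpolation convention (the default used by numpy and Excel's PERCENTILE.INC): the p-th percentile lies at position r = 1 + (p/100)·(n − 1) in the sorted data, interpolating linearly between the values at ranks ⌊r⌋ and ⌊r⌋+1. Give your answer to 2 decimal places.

Sorted: 0.6, 0.7, 1.9, 4.4, 4.8, 4.9, 6.0, 6.7, 7.7, 8.1.
n = 10.
r = 1 + (60/100)·(10 − 1) = 1 + 5.4 = 6.4.
Rank 6 is 4.9 and rank 7 is 6.0.
Interpolate: 4.9 + 0.4·(6.0 − 4.9) = 4.9 + 0.4·1.1 = 5.34.

5.34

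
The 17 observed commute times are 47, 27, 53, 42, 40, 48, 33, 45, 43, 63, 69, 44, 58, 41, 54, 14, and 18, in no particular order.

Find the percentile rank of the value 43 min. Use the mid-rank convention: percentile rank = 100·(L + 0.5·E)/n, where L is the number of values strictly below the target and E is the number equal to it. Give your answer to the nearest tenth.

Sorted: 14, 18, 27, 33, 40, 41, 42, 43, 44, 45, 47, 48, 53, 54, 58, 63, 69.
Count below 43: L = 7; count equal: E = 1; n = 17.
Percentile rank = 100·(7 + 0.5·1)/17 = 100·7.5/17 = 44.12.

44.1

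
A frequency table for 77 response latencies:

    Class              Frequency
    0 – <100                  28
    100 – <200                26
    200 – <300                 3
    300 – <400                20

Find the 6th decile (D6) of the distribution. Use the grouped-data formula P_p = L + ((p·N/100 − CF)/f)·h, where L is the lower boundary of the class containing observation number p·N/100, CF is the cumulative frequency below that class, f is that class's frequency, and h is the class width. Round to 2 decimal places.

170.00

N = 77; target position k = 60/100 · 77 = 46.2.
Cumulative frequencies: 28, 54, 57, 77.
Observation 46.2 falls in the class 100 – <200.
L = 100, CF = 28, f = 26, h = 100.
P60 = 100 + ((46.2 − 28)/26)·100 = 100 + 70 = 170.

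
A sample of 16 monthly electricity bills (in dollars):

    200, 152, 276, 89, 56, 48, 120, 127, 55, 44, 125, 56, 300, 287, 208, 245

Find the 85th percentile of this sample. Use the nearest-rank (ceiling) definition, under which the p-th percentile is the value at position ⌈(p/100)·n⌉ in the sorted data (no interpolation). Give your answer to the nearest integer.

Sorted: 44, 48, 55, 56, 56, 89, 120, 125, 127, 152, 200, 208, 245, 276, 287, 300.
n = 16.
Position = ⌈85/100 · 16⌉ = ⌈13.6⌉ = 14.
The value at rank 14 is 276.

276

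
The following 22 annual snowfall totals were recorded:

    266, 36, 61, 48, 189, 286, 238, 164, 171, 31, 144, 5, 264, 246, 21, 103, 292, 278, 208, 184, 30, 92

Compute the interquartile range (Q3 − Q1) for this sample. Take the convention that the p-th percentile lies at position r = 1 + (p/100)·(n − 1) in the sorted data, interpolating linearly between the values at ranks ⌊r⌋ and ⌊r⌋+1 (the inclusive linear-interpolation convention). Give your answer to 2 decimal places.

192.75

Sorted: 5, 21, 30, 31, 36, 48, 61, 92, 103, 144, 164, 171, 184, 189, 208, 238, 246, 264, 266, 278, 286, 292.
n = 22.
P25: r = 6.25; ranks 6–7 are 48, 61; interpolating gives 51.25.
P75: r = 16.75; ranks 16–17 are 238, 246; interpolating gives 244.
Difference: 244 − 51.25 = 192.75.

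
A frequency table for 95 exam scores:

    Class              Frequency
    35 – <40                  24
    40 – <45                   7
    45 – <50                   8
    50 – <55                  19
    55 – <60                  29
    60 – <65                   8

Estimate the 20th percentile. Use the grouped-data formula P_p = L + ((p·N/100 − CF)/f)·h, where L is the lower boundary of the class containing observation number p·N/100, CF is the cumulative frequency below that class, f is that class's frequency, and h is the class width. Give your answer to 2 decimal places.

N = 95; target position k = 20/100 · 95 = 19.
Cumulative frequencies: 24, 31, 39, 58, 87, 95.
Observation 19 falls in the class 35 – <40.
L = 35, CF = 0, f = 24, h = 5.
P20 = 35 + ((19 − 0)/24)·5 = 35 + 3.95833 = 38.9583.

38.96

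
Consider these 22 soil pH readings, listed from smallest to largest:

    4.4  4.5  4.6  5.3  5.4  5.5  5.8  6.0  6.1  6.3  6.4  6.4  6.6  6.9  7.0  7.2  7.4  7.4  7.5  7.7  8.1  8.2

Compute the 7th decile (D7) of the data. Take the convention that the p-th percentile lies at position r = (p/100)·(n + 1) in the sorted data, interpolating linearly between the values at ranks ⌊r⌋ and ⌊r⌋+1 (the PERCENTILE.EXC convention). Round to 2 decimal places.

n = 22.
r = (70/100)·(22 + 1) = 16.1.
Rank 16 is 7.2 and rank 17 is 7.4.
Interpolate: 7.2 + 0.1·(7.4 − 7.2) = 7.2 + 0.1·0.2 = 7.22.

7.22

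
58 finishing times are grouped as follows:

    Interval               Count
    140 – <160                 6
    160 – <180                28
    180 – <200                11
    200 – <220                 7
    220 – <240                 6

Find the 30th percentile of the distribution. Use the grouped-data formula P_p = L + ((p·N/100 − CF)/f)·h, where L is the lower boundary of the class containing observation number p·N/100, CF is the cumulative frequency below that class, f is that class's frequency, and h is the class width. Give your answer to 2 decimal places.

N = 58; target position k = 30/100 · 58 = 17.4.
Cumulative frequencies: 6, 34, 45, 52, 58.
Observation 17.4 falls in the class 160 – <180.
L = 160, CF = 6, f = 28, h = 20.
P30 = 160 + ((17.4 − 6)/28)·20 = 160 + 8.14286 = 168.143.

168.14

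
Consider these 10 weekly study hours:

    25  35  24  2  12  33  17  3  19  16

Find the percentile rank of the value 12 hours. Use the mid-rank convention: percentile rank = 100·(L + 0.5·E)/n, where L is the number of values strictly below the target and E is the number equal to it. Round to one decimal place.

25.0

Sorted: 2, 3, 12, 16, 17, 19, 24, 25, 33, 35.
Count below 12: L = 2; count equal: E = 1; n = 10.
Percentile rank = 100·(2 + 0.5·1)/10 = 100·2.5/10 = 25.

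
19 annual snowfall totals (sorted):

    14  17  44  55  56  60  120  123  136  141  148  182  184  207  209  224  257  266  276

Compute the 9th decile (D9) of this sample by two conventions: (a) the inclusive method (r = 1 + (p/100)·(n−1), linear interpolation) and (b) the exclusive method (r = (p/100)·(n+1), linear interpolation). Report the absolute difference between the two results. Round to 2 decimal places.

n = 19.
(a) r = 17.2; between ranks 17 (257) and 18 (266): 258.8.
(b) r = 18 → value at rank 18 = 266.
|258.8 − 266| = 7.2.

7.20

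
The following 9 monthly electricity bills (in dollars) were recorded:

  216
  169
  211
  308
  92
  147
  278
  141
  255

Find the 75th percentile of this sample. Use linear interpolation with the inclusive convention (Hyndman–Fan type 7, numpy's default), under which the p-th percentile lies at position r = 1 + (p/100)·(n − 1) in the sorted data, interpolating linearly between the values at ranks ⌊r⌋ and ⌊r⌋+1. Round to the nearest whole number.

Sorted: 92, 141, 147, 169, 211, 216, 255, 278, 308.
n = 9.
r = 1 + (75/100)·(9 − 1) = 1 + 6 = 7.
r is an integer, so P75 is the value at rank 7: 255.

255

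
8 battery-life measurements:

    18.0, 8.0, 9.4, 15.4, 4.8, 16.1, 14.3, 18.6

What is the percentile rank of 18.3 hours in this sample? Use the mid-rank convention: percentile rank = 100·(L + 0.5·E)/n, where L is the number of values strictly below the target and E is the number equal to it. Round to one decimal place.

87.5

Sorted: 4.8, 8.0, 9.4, 14.3, 15.4, 16.1, 18.0, 18.6.
Count below 18.3: L = 7; count equal: E = 0; n = 8.
Percentile rank = 100·(7 + 0.5·0)/8 = 100·7/8 = 87.5.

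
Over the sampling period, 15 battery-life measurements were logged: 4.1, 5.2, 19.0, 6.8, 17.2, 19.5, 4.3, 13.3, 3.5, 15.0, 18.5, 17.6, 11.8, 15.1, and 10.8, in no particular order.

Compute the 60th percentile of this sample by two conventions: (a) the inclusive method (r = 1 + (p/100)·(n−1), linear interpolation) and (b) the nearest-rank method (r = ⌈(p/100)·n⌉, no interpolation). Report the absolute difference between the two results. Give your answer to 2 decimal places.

Sorted: 3.5, 4.1, 4.3, 5.2, 6.8, 10.8, 11.8, 13.3, 15.0, 15.1, 17.2, 17.6, 18.5, 19.0, 19.5.
n = 15.
(a) r = 9.4; between ranks 9 (15.0) and 10 (15.1): 15.04.
(b) the nearest-rank method: rank 9 → 15.
|15.04 − 15| = 0.04.

0.04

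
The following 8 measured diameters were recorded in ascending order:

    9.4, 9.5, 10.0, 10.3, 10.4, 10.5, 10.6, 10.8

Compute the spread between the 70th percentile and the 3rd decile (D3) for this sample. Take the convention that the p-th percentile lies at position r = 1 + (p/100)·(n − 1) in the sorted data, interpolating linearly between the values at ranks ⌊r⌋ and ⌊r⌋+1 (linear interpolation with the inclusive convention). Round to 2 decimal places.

0.46

n = 8.
P30: r = 3.1; ranks 3–4 are 10.0, 10.3; interpolating gives 10.03.
P70: r = 5.9; ranks 5–6 are 10.4, 10.5; interpolating gives 10.49.
Difference: 10.49 − 10.03 = 0.46.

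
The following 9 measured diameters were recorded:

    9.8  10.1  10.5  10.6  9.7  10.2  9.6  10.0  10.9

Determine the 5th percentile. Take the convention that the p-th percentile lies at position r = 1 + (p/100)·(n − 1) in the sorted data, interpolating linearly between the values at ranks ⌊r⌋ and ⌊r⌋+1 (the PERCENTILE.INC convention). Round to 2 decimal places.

9.64

Sorted: 9.6, 9.7, 9.8, 10.0, 10.1, 10.2, 10.5, 10.6, 10.9.
n = 9.
r = 1 + (5/100)·(9 − 1) = 1 + 0.4 = 1.4.
Rank 1 is 9.6 and rank 2 is 9.7.
Interpolate: 9.6 + 0.4·(9.7 − 9.6) = 9.6 + 0.4·0.1 = 9.64.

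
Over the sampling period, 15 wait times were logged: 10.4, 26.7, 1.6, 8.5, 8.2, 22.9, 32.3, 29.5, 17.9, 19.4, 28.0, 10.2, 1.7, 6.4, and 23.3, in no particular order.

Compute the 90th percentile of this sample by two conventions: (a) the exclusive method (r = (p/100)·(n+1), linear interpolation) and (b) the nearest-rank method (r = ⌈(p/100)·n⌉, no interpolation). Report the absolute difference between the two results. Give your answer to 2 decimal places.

Sorted: 1.6, 1.7, 6.4, 8.2, 8.5, 10.2, 10.4, 17.9, 19.4, 22.9, 23.3, 26.7, 28.0, 29.5, 32.3.
n = 15.
(a) r = 14.4; between ranks 14 (29.5) and 15 (32.3): 30.62.
(b) the nearest-rank method: rank 14 → 29.5.
|30.62 − 29.5| = 1.12.

1.12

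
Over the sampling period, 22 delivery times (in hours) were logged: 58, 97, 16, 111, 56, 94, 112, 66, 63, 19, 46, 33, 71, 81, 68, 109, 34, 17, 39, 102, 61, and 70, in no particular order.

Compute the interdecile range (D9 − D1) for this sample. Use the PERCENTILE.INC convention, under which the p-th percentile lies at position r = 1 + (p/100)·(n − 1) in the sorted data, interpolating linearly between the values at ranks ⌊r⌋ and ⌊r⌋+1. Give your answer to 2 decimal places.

87.90

Sorted: 16, 17, 19, 33, 34, 39, 46, 56, 58, 61, 63, 66, 68, 70, 71, 81, 94, 97, 102, 109, 111, 112.
n = 22.
P10: r = 3.1; ranks 3–4 are 19, 33; interpolating gives 20.4.
P90: r = 19.9; ranks 19–20 are 102, 109; interpolating gives 108.3.
Difference: 108.3 − 20.4 = 87.9.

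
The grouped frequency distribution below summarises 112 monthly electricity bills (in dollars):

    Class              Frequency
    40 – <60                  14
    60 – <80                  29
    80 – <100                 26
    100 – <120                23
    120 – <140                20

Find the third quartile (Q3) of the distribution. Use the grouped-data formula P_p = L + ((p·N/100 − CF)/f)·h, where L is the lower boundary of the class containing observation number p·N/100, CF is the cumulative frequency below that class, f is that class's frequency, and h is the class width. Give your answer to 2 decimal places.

113.04

N = 112; target position k = 75/100 · 112 = 84.
Cumulative frequencies: 14, 43, 69, 92, 112.
Observation 84 falls in the class 100 – <120.
L = 100, CF = 69, f = 23, h = 20.
P75 = 100 + ((84 − 69)/23)·20 = 100 + 13.0435 = 113.043.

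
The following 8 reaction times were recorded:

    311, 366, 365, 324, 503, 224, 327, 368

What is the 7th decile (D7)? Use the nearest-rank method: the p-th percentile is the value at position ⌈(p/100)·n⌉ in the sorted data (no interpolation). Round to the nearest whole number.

366

Sorted: 224, 311, 324, 327, 365, 366, 368, 503.
n = 8.
Position = ⌈70/100 · 8⌉ = ⌈5.6⌉ = 6.
The value at rank 6 is 366.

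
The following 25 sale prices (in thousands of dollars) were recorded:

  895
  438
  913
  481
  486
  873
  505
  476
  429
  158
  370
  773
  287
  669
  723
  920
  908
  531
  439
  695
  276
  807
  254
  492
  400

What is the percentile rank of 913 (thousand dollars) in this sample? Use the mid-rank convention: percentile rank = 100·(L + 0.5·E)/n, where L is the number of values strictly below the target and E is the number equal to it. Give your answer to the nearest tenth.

Sorted: 158, 254, 276, 287, 370, 400, 429, 438, 439, 476, 481, 486, 492, 505, 531, 669, 695, 723, 773, 807, 873, 895, 908, 913, 920.
Count below 913: L = 23; count equal: E = 1; n = 25.
Percentile rank = 100·(23 + 0.5·1)/25 = 100·23.5/25 = 94.

94.0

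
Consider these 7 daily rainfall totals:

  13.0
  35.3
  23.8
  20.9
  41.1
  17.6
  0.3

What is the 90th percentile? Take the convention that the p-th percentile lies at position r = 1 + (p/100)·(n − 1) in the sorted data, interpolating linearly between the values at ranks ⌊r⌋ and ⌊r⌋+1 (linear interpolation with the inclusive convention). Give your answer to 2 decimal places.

37.62

Sorted: 0.3, 13.0, 17.6, 20.9, 23.8, 35.3, 41.1.
n = 7.
r = 1 + (90/100)·(7 − 1) = 1 + 5.4 = 6.4.
Rank 6 is 35.3 and rank 7 is 41.1.
Interpolate: 35.3 + 0.4·(41.1 − 35.3) = 35.3 + 0.4·5.8 = 37.62.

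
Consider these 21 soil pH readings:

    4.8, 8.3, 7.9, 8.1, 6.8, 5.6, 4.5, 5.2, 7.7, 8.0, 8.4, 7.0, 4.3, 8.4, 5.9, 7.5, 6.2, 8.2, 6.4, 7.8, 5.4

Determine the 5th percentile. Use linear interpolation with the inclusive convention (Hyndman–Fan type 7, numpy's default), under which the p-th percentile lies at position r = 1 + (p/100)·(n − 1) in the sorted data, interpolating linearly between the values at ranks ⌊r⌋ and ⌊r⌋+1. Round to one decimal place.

4.5

Sorted: 4.3, 4.5, 4.8, 5.2, 5.4, 5.6, 5.9, 6.2, 6.4, 6.8, 7.0, 7.5, 7.7, 7.8, 7.9, 8.0, 8.1, 8.2, 8.3, 8.4, 8.4.
n = 21.
r = 1 + (5/100)·(21 − 1) = 1 + 1 = 2.
r is an integer, so P5 is the value at rank 2: 4.5.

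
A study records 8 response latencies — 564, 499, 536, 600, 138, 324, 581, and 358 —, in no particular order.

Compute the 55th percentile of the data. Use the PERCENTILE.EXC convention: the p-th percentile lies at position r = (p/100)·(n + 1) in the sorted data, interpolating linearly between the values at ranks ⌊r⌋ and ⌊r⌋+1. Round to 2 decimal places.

Sorted: 138, 324, 358, 499, 536, 564, 581, 600.
n = 8.
r = (55/100)·(8 + 1) = 4.95.
Rank 4 is 499 and rank 5 is 536.
Interpolate: 499 + 0.95·(536 − 499) = 499 + 0.95·37 = 534.15.

534.15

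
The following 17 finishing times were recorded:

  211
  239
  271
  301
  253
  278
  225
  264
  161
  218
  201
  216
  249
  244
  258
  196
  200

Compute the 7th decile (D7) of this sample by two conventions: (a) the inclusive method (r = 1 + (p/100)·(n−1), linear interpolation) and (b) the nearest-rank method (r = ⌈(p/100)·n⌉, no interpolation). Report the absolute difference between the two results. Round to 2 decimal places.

Sorted: 161, 196, 200, 201, 211, 216, 218, 225, 239, 244, 249, 253, 258, 264, 271, 278, 301.
n = 17.
(a) r = 12.2; between ranks 12 (253) and 13 (258): 254.
(b) the nearest-rank method: rank 12 → 253.
|254 − 253| = 1.

1.00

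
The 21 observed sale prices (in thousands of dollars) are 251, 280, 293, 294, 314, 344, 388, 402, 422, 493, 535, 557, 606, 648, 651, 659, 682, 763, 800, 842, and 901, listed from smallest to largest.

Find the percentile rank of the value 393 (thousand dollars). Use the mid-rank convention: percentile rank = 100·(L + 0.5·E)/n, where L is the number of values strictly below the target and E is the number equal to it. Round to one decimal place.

Count below 393: L = 7; count equal: E = 0; n = 21.
Percentile rank = 100·(7 + 0.5·0)/21 = 100·7/21 = 33.33.

33.3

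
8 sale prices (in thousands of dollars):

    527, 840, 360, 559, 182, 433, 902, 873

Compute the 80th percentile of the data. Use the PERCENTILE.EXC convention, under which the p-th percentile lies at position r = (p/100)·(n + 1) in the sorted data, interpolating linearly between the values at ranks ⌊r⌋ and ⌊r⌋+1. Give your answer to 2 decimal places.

878.80

Sorted: 182, 360, 433, 527, 559, 840, 873, 902.
n = 8.
r = (80/100)·(8 + 1) = 7.2.
Rank 7 is 873 and rank 8 is 902.
Interpolate: 873 + 0.2·(902 − 873) = 873 + 0.2·29 = 878.8.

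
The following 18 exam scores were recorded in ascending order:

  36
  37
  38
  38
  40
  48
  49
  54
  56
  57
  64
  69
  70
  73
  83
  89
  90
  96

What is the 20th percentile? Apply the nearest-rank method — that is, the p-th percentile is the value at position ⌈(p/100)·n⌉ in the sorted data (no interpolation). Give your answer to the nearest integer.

38

n = 18.
Position = ⌈20/100 · 18⌉ = ⌈3.6⌉ = 4.
The value at rank 4 is 38.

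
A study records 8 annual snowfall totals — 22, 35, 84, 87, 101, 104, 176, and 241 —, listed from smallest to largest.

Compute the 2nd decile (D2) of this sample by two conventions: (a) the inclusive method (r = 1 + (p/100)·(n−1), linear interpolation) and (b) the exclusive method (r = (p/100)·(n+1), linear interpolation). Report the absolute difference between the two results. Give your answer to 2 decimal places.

n = 8.
(a) r = 2.4; between ranks 2 (35) and 3 (84): 54.6.
(b) r = 1.8; between ranks 1 (22) and 2 (35): 32.4.
|54.6 − 32.4| = 22.2.

22.20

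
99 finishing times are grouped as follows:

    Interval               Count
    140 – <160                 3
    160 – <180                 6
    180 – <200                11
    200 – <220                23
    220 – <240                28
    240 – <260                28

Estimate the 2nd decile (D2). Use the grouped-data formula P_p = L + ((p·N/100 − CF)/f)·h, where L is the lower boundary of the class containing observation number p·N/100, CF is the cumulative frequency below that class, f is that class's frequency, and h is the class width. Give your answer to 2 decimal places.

199.64

N = 99; target position k = 20/100 · 99 = 19.8.
Cumulative frequencies: 3, 9, 20, 43, 71, 99.
Observation 19.8 falls in the class 180 – <200.
L = 180, CF = 9, f = 11, h = 20.
P20 = 180 + ((19.8 − 9)/11)·20 = 180 + 19.6364 = 199.636.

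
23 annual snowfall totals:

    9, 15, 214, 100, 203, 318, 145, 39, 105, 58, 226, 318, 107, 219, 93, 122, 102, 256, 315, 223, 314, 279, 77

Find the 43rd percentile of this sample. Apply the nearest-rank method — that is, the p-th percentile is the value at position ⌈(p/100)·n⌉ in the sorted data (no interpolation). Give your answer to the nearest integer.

107

Sorted: 9, 15, 39, 58, 77, 93, 100, 102, 105, 107, 122, 145, 203, 214, 219, 223, 226, 256, 279, 314, 315, 318, 318.
n = 23.
Position = ⌈43/100 · 23⌉ = ⌈9.89⌉ = 10.
The value at rank 10 is 107.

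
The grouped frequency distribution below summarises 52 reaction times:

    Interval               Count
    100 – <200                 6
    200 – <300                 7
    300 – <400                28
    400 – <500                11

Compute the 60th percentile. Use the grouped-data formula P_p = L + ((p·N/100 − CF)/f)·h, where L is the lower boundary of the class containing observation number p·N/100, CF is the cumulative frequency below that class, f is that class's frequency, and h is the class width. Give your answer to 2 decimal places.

365.00

N = 52; target position k = 60/100 · 52 = 31.2.
Cumulative frequencies: 6, 13, 41, 52.
Observation 31.2 falls in the class 300 – <400.
L = 300, CF = 13, f = 28, h = 100.
P60 = 300 + ((31.2 − 13)/28)·100 = 300 + 65 = 365.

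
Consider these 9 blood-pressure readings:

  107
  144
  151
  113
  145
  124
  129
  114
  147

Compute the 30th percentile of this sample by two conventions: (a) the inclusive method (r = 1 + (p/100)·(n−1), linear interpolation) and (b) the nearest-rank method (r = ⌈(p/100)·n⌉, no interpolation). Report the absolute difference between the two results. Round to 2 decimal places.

Sorted: 107, 113, 114, 124, 129, 144, 145, 147, 151.
n = 9.
(a) r = 3.4; between ranks 3 (114) and 4 (124): 118.
(b) the nearest-rank method: rank 3 → 114.
|118 − 114| = 4.

4.00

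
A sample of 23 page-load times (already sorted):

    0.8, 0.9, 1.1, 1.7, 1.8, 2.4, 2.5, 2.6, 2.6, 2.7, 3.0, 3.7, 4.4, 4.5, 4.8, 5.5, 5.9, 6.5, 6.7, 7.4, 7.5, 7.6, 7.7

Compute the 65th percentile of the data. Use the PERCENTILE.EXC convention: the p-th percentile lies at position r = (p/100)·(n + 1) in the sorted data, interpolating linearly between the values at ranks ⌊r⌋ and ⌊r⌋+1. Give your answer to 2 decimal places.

5.22

n = 23.
r = (65/100)·(23 + 1) = 15.6.
Rank 15 is 4.8 and rank 16 is 5.5.
Interpolate: 4.8 + 0.6·(5.5 − 4.8) = 4.8 + 0.6·0.7 = 5.22.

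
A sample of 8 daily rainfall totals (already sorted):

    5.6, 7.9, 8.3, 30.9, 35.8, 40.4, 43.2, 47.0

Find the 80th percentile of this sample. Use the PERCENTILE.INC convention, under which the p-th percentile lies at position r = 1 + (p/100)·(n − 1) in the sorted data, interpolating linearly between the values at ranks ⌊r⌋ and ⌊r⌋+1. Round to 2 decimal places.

42.08

n = 8.
r = 1 + (80/100)·(8 − 1) = 1 + 5.6 = 6.6.
Rank 6 is 40.4 and rank 7 is 43.2.
Interpolate: 40.4 + 0.6·(43.2 − 40.4) = 40.4 + 0.6·2.8 = 42.08.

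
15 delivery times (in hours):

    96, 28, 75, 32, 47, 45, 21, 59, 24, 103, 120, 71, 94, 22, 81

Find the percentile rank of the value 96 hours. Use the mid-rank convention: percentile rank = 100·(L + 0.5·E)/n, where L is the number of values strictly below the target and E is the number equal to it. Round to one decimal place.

Sorted: 21, 22, 24, 28, 32, 45, 47, 59, 71, 75, 81, 94, 96, 103, 120.
Count below 96: L = 12; count equal: E = 1; n = 15.
Percentile rank = 100·(12 + 0.5·1)/15 = 100·12.5/15 = 83.33.

83.3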